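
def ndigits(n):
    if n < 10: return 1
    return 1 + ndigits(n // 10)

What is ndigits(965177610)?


ndigits(965177610) = 1 + ndigits(96517761)
ndigits(96517761) = 1 + ndigits(9651776)
ndigits(9651776) = 1 + ndigits(965177)
ndigits(965177) = 1 + ndigits(96517)
ndigits(96517) = 1 + ndigits(9651)
ndigits(9651) = 1 + ndigits(965)
ndigits(965) = 1 + ndigits(96)
ndigits(96) = 1 + ndigits(9)
ndigits(9) = 1  (base case: 9 < 10)
Unwinding: 1 + 1 + 1 + 1 + 1 + 1 + 1 + 1 + 1 = 9

9


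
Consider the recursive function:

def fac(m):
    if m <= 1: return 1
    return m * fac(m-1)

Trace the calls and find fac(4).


fac(4)
= 4 * fac(3)
= 4 * 3 * fac(2)
= 4 * 3 * 2 * fac(1)
= 4 * 3 * 2 * 1
= 24

24


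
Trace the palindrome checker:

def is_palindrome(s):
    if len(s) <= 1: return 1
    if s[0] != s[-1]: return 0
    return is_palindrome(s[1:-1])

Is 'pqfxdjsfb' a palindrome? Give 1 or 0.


is_palindrome('pqfxdjsfb'): s[0]='p' != s[-1]='b' -> return 0
Result: 0 (not a palindrome)

0


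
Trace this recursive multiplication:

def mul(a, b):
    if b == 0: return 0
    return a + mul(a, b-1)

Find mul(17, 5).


mul(17, 5) = 17 + mul(17, 4)
mul(17, 4) = 17 + mul(17, 3)
mul(17, 3) = 17 + mul(17, 2)
mul(17, 2) = 17 + mul(17, 1)
mul(17, 1) = 17 + mul(17, 0)
mul(17, 0) = 0  (base case)
Total: 17 + 17 + 17 + 17 + 17 + 0 = 85

85


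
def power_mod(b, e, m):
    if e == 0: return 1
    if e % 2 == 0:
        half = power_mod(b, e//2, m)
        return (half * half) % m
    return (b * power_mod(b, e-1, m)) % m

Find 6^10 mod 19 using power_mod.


power_mod(6, 10, 19): e is even, compute power_mod(6, 5, 19)
  power_mod(6, 5, 19): e is odd, compute power_mod(6, 4, 19)
    power_mod(6, 4, 19): e is even, compute power_mod(6, 2, 19)
      power_mod(6, 2, 19): e is even, compute power_mod(6, 1, 19)
        power_mod(6, 1, 19): e is odd, compute power_mod(6, 0, 19)
          power_mod(6, 0, 19) = 1
        (6 * 1) % 19 = 6
      half=6, (6*6) % 19 = 17
    half=17, (17*17) % 19 = 4
  (6 * 4) % 19 = 5
half=5, (5*5) % 19 = 6

6


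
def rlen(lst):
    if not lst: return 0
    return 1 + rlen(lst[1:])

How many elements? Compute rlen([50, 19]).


rlen([50, 19]) = 1 + rlen([19])
rlen([19]) = 1 + rlen([])
rlen([]) = 0  (base case)
Unwinding: 1 + 1 + 0 = 2

2


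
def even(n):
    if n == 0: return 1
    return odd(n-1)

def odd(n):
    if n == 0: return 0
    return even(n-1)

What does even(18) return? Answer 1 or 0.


even(18) = odd(17)
odd(17) = even(16)
even(16) = odd(15)
odd(15) = even(14)
even(14) = odd(13)
odd(13) = even(12)
even(12) = odd(11)
odd(11) = even(10)
even(10) = odd(9)
odd(9) = even(8)
even(8) = odd(7)
odd(7) = even(6)
even(6) = odd(5)
odd(5) = even(4)
even(4) = odd(3)
odd(3) = even(2)
even(2) = odd(1)
odd(1) = even(0)
even(0) = 1  (base case)
Result: 1

1


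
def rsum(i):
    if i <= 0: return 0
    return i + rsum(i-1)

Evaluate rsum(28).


rsum(28)
= 28 + 27 + 26 + 25 + 24 + 23 + 22 + 21 + 20 + 19 + 18 + 17 + 16 + 15 + 14 + 13 + 12 + 11 + 10 + 9 + 8 + 7 + 6 + 5 + 4 + 3 + 2 + 1 + rsum(0)
= 28 + 27 + 26 + 25 + 24 + 23 + 22 + 21 + 20 + 19 + 18 + 17 + 16 + 15 + 14 + 13 + 12 + 11 + 10 + 9 + 8 + 7 + 6 + 5 + 4 + 3 + 2 + 1 + 0
= 406

406


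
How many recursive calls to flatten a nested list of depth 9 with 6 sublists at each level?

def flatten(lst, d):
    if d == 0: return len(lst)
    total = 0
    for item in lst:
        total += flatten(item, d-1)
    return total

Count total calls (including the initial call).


At depth 0 (root): 1 call
At depth 1: each of 1 parents calls flatten on 6 children = 6 calls
At depth 2: each of 6 parents calls flatten on 6 children = 36 calls
At depth 3: each of 36 parents calls flatten on 6 children = 216 calls
At depth 4: each of 216 parents calls flatten on 6 children = 1296 calls
At depth 5: each of 1296 parents calls flatten on 6 children = 7776 calls
At depth 6: each of 7776 parents calls flatten on 6 children = 46656 calls
At depth 7: each of 46656 parents calls flatten on 6 children = 279936 calls
At depth 8: each of 279936 parents calls flatten on 6 children = 1679616 calls
At depth 9: each of 1679616 parents calls flatten on 6 children = 10077696 calls
Total: 1 + 6 + 36 + 216 + 1296 + 7776 + 46656 + 279936 + 1679616 + 10077696 = 12093235

12093235


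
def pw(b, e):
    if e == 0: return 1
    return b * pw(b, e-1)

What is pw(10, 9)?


pw(10, 9)
= 10 * pw(10, 8)
= 10 * 10 * pw(10, 7)
= 10 * 10 * 10 * pw(10, 6)
= 10 * 10 * 10 * 10 * pw(10, 5)
= 10 * 10 * 10 * 10 * 10 * pw(10, 4)
= 10 * 10 * 10 * 10 * 10 * 10 * pw(10, 3)
= 10 * 10 * 10 * 10 * 10 * 10 * 10 * pw(10, 2)
= 10 * 10 * 10 * 10 * 10 * 10 * 10 * 10 * pw(10, 1)
= 10 * 10 * 10 * 10 * 10 * 10 * 10 * 10 * 10 * pw(10, 0)
= 10 * 10 * 10 * 10 * 10 * 10 * 10 * 10 * 10 * 1
= 1000000000

1000000000


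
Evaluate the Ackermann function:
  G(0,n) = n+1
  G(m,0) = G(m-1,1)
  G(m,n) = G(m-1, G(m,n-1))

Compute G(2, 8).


G(2, 8) = G(1, G(2, 7))
  G(2, 7) = G(1, G(2, 6))
    G(2, 6) = G(1, G(2, 5))
      G(2, 5) = G(1, G(2, 4))
        G(2, 4) = G(1, G(2, 3))
          G(2, 3) = G(1, G(2, 2))
          G(2, 2) = G(1, G(2, 1))
          G(2, 1) = G(1, G(2, 0))
          G(2, 0) = G(1, 1)
          G(1, 1) = G(0, G(1, 0))
          G(1, 0) = G(0, 1)
          G(0, 1) = 2
            = G(0, 2)
          G(0, 2) = 3
            = G(1, 3)
          G(1, 3) = G(0, G(1, 2))
          G(1, 2) = G(0, G(1, 1))
          G(1, 1) = G(0, G(1, 0))
          G(1, 0) = G(0, 1)
          G(0, 1) = 2
            = G(0, 2)
          G(0, 2) = 3
            = G(0, 3)
          G(0, 3) = 4
            = G(0, 4)
... (trace truncated)
Result: G(2, 8) = 19

19


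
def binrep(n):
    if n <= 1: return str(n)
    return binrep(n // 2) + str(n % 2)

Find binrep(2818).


binrep(2818) = binrep(1409) + '0'
binrep(1409) = binrep(704) + '1'
binrep(704) = binrep(352) + '0'
binrep(352) = binrep(176) + '0'
binrep(176) = binrep(88) + '0'
binrep(88) = binrep(44) + '0'
binrep(44) = binrep(22) + '0'
binrep(22) = binrep(11) + '0'
binrep(11) = binrep(5) + '1'
binrep(5) = binrep(2) + '1'
binrep(2) = binrep(1) + '0'
binrep(1) = '1'  (base case)
Concatenating: '1' + '0' + '1' + '1' + '0' + '0' + '0' + '0' + '0' + '0' + '1' + '0' = '101100000010'

101100000010


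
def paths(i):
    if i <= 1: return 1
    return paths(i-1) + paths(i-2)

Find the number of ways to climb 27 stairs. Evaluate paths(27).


Building up from base cases:
paths(0) = 1
paths(1) = 1
paths(2) = paths(1) + paths(0) = 1 + 1 = 2
paths(3) = paths(2) + paths(1) = 2 + 1 = 3
paths(4) = paths(3) + paths(2) = 3 + 2 = 5
paths(5) = paths(4) + paths(3) = 5 + 3 = 8
paths(6) = paths(5) + paths(4) = 8 + 5 = 13
paths(7) = paths(6) + paths(5) = 13 + 8 = 21
paths(8) = paths(7) + paths(6) = 21 + 13 = 34
paths(9) = paths(8) + paths(7) = 34 + 21 = 55
paths(10) = paths(9) + paths(8) = 55 + 34 = 89
paths(11) = paths(10) + paths(9) = 89 + 55 = 144
paths(12) = paths(11) + paths(10) = 144 + 89 = 233
paths(13) = paths(12) + paths(11) = 233 + 144 = 377
paths(14) = paths(13) + paths(12) = 377 + 233 = 610
paths(15) = paths(14) + paths(13) = 610 + 377 = 987
paths(16) = paths(15) + paths(14) = 987 + 610 = 1597
paths(17) = paths(16) + paths(15) = 1597 + 987 = 2584
paths(18) = paths(17) + paths(16) = 2584 + 1597 = 4181
paths(19) = paths(18) + paths(17) = 4181 + 2584 = 6765
paths(20) = paths(19) + paths(18) = 6765 + 4181 = 10946
paths(21) = paths(20) + paths(19) = 10946 + 6765 = 17711
paths(22) = paths(21) + paths(20) = 17711 + 10946 = 28657
paths(23) = paths(22) + paths(21) = 28657 + 17711 = 46368
paths(24) = paths(23) + paths(22) = 46368 + 28657 = 75025
paths(25) = paths(24) + paths(23) = 75025 + 46368 = 121393
paths(26) = paths(25) + paths(24) = 121393 + 75025 = 196418
paths(27) = paths(26) + paths(25) = 196418 + 121393 = 317811

317811


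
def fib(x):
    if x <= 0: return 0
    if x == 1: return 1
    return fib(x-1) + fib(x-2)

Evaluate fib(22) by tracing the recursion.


Computing fib(22) bottom-up:
fib(0) = 0
fib(1) = 1
fib(2) = fib(1) + fib(0) = 1 + 0 = 1
fib(3) = fib(2) + fib(1) = 1 + 1 = 2
fib(4) = fib(3) + fib(2) = 2 + 1 = 3
fib(5) = fib(4) + fib(3) = 3 + 2 = 5
fib(6) = fib(5) + fib(4) = 5 + 3 = 8
fib(7) = fib(6) + fib(5) = 8 + 5 = 13
fib(8) = fib(7) + fib(6) = 13 + 8 = 21
fib(9) = fib(8) + fib(7) = 21 + 13 = 34
fib(10) = fib(9) + fib(8) = 34 + 21 = 55
fib(11) = fib(10) + fib(9) = 55 + 34 = 89
fib(12) = fib(11) + fib(10) = 89 + 55 = 144
fib(13) = fib(12) + fib(11) = 144 + 89 = 233
fib(14) = fib(13) + fib(12) = 233 + 144 = 377
fib(15) = fib(14) + fib(13) = 377 + 233 = 610
fib(16) = fib(15) + fib(14) = 610 + 377 = 987
fib(17) = fib(16) + fib(15) = 987 + 610 = 1597
fib(18) = fib(17) + fib(16) = 1597 + 987 = 2584
fib(19) = fib(18) + fib(17) = 2584 + 1597 = 4181
fib(20) = fib(19) + fib(18) = 4181 + 2584 = 6765
fib(21) = fib(20) + fib(19) = 6765 + 4181 = 10946
fib(22) = fib(21) + fib(20) = 10946 + 6765 = 17711

17711


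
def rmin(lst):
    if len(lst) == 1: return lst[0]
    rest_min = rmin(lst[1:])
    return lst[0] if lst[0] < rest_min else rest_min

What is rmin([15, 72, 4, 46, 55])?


rmin([15, 72, 4, 46, 55]): compare 15 with rmin([72, 4, 46, 55])
rmin([72, 4, 46, 55]): compare 72 with rmin([4, 46, 55])
rmin([4, 46, 55]): compare 4 with rmin([46, 55])
rmin([46, 55]): compare 46 with rmin([55])
rmin([55]) = 55  (base case)
Compare 46 with 55 -> 46
Compare 4 with 46 -> 4
Compare 72 with 4 -> 4
Compare 15 with 4 -> 4

4


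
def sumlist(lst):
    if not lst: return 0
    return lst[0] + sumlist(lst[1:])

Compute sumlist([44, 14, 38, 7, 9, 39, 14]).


sumlist([44, 14, 38, 7, 9, 39, 14]) = 44 + sumlist([14, 38, 7, 9, 39, 14])
sumlist([14, 38, 7, 9, 39, 14]) = 14 + sumlist([38, 7, 9, 39, 14])
sumlist([38, 7, 9, 39, 14]) = 38 + sumlist([7, 9, 39, 14])
sumlist([7, 9, 39, 14]) = 7 + sumlist([9, 39, 14])
sumlist([9, 39, 14]) = 9 + sumlist([39, 14])
sumlist([39, 14]) = 39 + sumlist([14])
sumlist([14]) = 14 + sumlist([])
sumlist([]) = 0  (base case)
Total: 44 + 14 + 38 + 7 + 9 + 39 + 14 + 0 = 165

165


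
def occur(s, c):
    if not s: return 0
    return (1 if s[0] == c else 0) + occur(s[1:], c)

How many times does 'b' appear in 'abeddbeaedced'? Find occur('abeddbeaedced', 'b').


s[0]='a' != 'b' -> 0
s[0]='b' == 'b' -> 1
s[0]='e' != 'b' -> 0
s[0]='d' != 'b' -> 0
s[0]='d' != 'b' -> 0
s[0]='b' == 'b' -> 1
s[0]='e' != 'b' -> 0
s[0]='a' != 'b' -> 0
s[0]='e' != 'b' -> 0
s[0]='d' != 'b' -> 0
s[0]='c' != 'b' -> 0
s[0]='e' != 'b' -> 0
s[0]='d' != 'b' -> 0
Sum: 0 + 1 + 0 + 0 + 0 + 1 + 0 + 0 + 0 + 0 + 0 + 0 + 0 = 2

2


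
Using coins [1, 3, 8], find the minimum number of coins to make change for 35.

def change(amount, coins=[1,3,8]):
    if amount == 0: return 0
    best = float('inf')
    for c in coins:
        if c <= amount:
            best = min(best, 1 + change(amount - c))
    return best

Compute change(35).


Building up with DP:
change(0) = 0
change(1) = min(1+change(0)=1+0=1) = 1
change(2) = min(1+change(1)=1+1=2) = 2
change(3) = min(1+change(2)=1+2=3, 1+change(0)=1+0=1) = 1
change(4) = min(1+change(3)=1+1=2, 1+change(1)=1+1=2) = 2
change(5) = min(1+change(4)=1+2=3, 1+change(2)=1+2=3) = 3
change(6) = min(1+change(5)=1+3=4, 1+change(3)=1+1=2) = 2
change(7) = min(1+change(6)=1+2=3, 1+change(4)=1+2=3) = 3
change(8) = min(1+change(7)=1+3=4, 1+change(5)=1+3=4, 1+change(0)=1+0=1) = 1
change(9) = min(1+change(8)=1+1=2, 1+change(6)=1+2=3, 1+change(1)=1+1=2) = 2
change(10) = min(1+change(9)=1+2=3, 1+change(7)=1+3=4, 1+change(2)=1+2=3) = 3
change(11) = min(1+change(10)=1+3=4, 1+change(8)=1+1=2, 1+change(3)=1+1=2) = 2
change(12) = min(1+change(11)=1+2=3, 1+change(9)=1+2=3, 1+change(4)=1+2=3) = 3
change(13) = min(1+change(12)=1+3=4, 1+change(10)=1+3=4, 1+change(5)=1+3=4) = 4
change(14) = min(1+change(13)=1+4=5, 1+change(11)=1+2=3, 1+change(6)=1+2=3) = 3
change(15) = min(1+change(14)=1+3=4, 1+change(12)=1+3=4, 1+change(7)=1+3=4) = 4
change(16) = min(1+change(15)=1+4=5, 1+change(13)=1+4=5, 1+change(8)=1+1=2) = 2
change(17) = min(1+change(16)=1+2=3, 1+change(14)=1+3=4, 1+change(9)=1+2=3) = 3
change(18) = min(1+change(17)=1+3=4, 1+change(15)=1+4=5, 1+change(10)=1+3=4) = 4
change(19) = min(1+change(18)=1+4=5, 1+change(16)=1+2=3, 1+change(11)=1+2=3) = 3
change(20) = min(1+change(19)=1+3=4, 1+change(17)=1+3=4, 1+change(12)=1+3=4) = 4
change(21) = min(1+change(20)=1+4=5, 1+change(18)=1+4=5, 1+change(13)=1+4=5) = 5
change(22) = min(1+change(21)=1+5=6, 1+change(19)=1+3=4, 1+change(14)=1+3=4) = 4
change(23) = min(1+change(22)=1+4=5, 1+change(20)=1+4=5, 1+change(15)=1+4=5) = 5
change(24) = min(1+change(23)=1+5=6, 1+change(21)=1+5=6, 1+change(16)=1+2=3) = 3
change(25) = min(1+change(24)=1+3=4, 1+change(22)=1+4=5, 1+change(17)=1+3=4) = 4
change(26) = min(1+change(25)=1+4=5, 1+change(23)=1+5=6, 1+change(18)=1+4=5) = 5
change(27) = min(1+change(26)=1+5=6, 1+change(24)=1+3=4, 1+change(19)=1+3=4) = 4
change(28) = min(1+change(27)=1+4=5, 1+change(25)=1+4=5, 1+change(20)=1+4=5) = 5
change(29) = min(1+change(28)=1+5=6, 1+change(26)=1+5=6, 1+change(21)=1+5=6) = 6
change(30) = min(1+change(29)=1+6=7, 1+change(27)=1+4=5, 1+change(22)=1+4=5) = 5
change(31) = min(1+change(30)=1+5=6, 1+change(28)=1+5=6, 1+change(23)=1+5=6) = 6
change(32) = min(1+change(31)=1+6=7, 1+change(29)=1+6=7, 1+change(24)=1+3=4) = 4
change(33) = min(1+change(32)=1+4=5, 1+change(30)=1+5=6, 1+change(25)=1+4=5) = 5
change(34) = min(1+change(33)=1+5=6, 1+change(31)=1+6=7, 1+change(26)=1+5=6) = 6
change(35) = min(1+change(34)=1+6=7, 1+change(32)=1+4=5, 1+change(27)=1+4=5) = 5

5


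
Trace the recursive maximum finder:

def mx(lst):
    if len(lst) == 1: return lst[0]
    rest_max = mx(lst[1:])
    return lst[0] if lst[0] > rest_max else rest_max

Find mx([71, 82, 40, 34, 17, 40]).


mx([71, 82, 40, 34, 17, 40]): compare 71 with mx([82, 40, 34, 17, 40])
mx([82, 40, 34, 17, 40]): compare 82 with mx([40, 34, 17, 40])
mx([40, 34, 17, 40]): compare 40 with mx([34, 17, 40])
mx([34, 17, 40]): compare 34 with mx([17, 40])
mx([17, 40]): compare 17 with mx([40])
mx([40]) = 40  (base case)
Compare 17 with 40 -> 40
Compare 34 with 40 -> 40
Compare 40 with 40 -> 40
Compare 82 with 40 -> 82
Compare 71 with 82 -> 82

82


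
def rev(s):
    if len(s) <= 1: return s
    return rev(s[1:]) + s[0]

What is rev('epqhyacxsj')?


rev('epqhyacxsj') = rev('pqhyacxsj') + 'e'
rev('pqhyacxsj') = rev('qhyacxsj') + 'p'
rev('qhyacxsj') = rev('hyacxsj') + 'q'
rev('hyacxsj') = rev('yacxsj') + 'h'
rev('yacxsj') = rev('acxsj') + 'y'
rev('acxsj') = rev('cxsj') + 'a'
rev('cxsj') = rev('xsj') + 'c'
rev('xsj') = rev('sj') + 'x'
rev('sj') = rev('j') + 's'
rev('j') = 'j'  (base case)
Concatenating: 'j' + 's' + 'x' + 'c' + 'a' + 'y' + 'h' + 'q' + 'p' + 'e' = 'jsxcayhqpe'

jsxcayhqpe


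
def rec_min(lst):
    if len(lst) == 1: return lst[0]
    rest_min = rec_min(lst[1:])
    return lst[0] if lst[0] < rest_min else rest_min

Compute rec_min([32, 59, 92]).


rec_min([32, 59, 92]): compare 32 with rec_min([59, 92])
rec_min([59, 92]): compare 59 with rec_min([92])
rec_min([92]) = 92  (base case)
Compare 59 with 92 -> 59
Compare 32 with 59 -> 32

32


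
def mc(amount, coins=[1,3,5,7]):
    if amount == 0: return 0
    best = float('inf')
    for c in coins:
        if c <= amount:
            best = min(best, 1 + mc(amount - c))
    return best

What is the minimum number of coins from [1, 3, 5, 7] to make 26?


Building up with DP:
mc(0) = 0
mc(1) = min(1+mc(0)=1+0=1) = 1
mc(2) = min(1+mc(1)=1+1=2) = 2
mc(3) = min(1+mc(2)=1+2=3, 1+mc(0)=1+0=1) = 1
mc(4) = min(1+mc(3)=1+1=2, 1+mc(1)=1+1=2) = 2
mc(5) = min(1+mc(4)=1+2=3, 1+mc(2)=1+2=3, 1+mc(0)=1+0=1) = 1
mc(6) = min(1+mc(5)=1+1=2, 1+mc(3)=1+1=2, 1+mc(1)=1+1=2) = 2
mc(7) = min(1+mc(6)=1+2=3, 1+mc(4)=1+2=3, 1+mc(2)=1+2=3, 1+mc(0)=1+0=1) = 1
mc(8) = min(1+mc(7)=1+1=2, 1+mc(5)=1+1=2, 1+mc(3)=1+1=2, 1+mc(1)=1+1=2) = 2
mc(9) = min(1+mc(8)=1+2=3, 1+mc(6)=1+2=3, 1+mc(4)=1+2=3, 1+mc(2)=1+2=3) = 3
mc(10) = min(1+mc(9)=1+3=4, 1+mc(7)=1+1=2, 1+mc(5)=1+1=2, 1+mc(3)=1+1=2) = 2
mc(11) = min(1+mc(10)=1+2=3, 1+mc(8)=1+2=3, 1+mc(6)=1+2=3, 1+mc(4)=1+2=3) = 3
mc(12) = min(1+mc(11)=1+3=4, 1+mc(9)=1+3=4, 1+mc(7)=1+1=2, 1+mc(5)=1+1=2) = 2
mc(13) = min(1+mc(12)=1+2=3, 1+mc(10)=1+2=3, 1+mc(8)=1+2=3, 1+mc(6)=1+2=3) = 3
mc(14) = min(1+mc(13)=1+3=4, 1+mc(11)=1+3=4, 1+mc(9)=1+3=4, 1+mc(7)=1+1=2) = 2
mc(15) = min(1+mc(14)=1+2=3, 1+mc(12)=1+2=3, 1+mc(10)=1+2=3, 1+mc(8)=1+2=3) = 3
mc(16) = min(1+mc(15)=1+3=4, 1+mc(13)=1+3=4, 1+mc(11)=1+3=4, 1+mc(9)=1+3=4) = 4
mc(17) = min(1+mc(16)=1+4=5, 1+mc(14)=1+2=3, 1+mc(12)=1+2=3, 1+mc(10)=1+2=3) = 3
mc(18) = min(1+mc(17)=1+3=4, 1+mc(15)=1+3=4, 1+mc(13)=1+3=4, 1+mc(11)=1+3=4) = 4
mc(19) = min(1+mc(18)=1+4=5, 1+mc(16)=1+4=5, 1+mc(14)=1+2=3, 1+mc(12)=1+2=3) = 3
mc(20) = min(1+mc(19)=1+3=4, 1+mc(17)=1+3=4, 1+mc(15)=1+3=4, 1+mc(13)=1+3=4) = 4
mc(21) = min(1+mc(20)=1+4=5, 1+mc(18)=1+4=5, 1+mc(16)=1+4=5, 1+mc(14)=1+2=3) = 3
mc(22) = min(1+mc(21)=1+3=4, 1+mc(19)=1+3=4, 1+mc(17)=1+3=4, 1+mc(15)=1+3=4) = 4
mc(23) = min(1+mc(22)=1+4=5, 1+mc(20)=1+4=5, 1+mc(18)=1+4=5, 1+mc(16)=1+4=5) = 5
mc(24) = min(1+mc(23)=1+5=6, 1+mc(21)=1+3=4, 1+mc(19)=1+3=4, 1+mc(17)=1+3=4) = 4
mc(25) = min(1+mc(24)=1+4=5, 1+mc(22)=1+4=5, 1+mc(20)=1+4=5, 1+mc(18)=1+4=5) = 5
mc(26) = min(1+mc(25)=1+5=6, 1+mc(23)=1+5=6, 1+mc(21)=1+3=4, 1+mc(19)=1+3=4) = 4

4


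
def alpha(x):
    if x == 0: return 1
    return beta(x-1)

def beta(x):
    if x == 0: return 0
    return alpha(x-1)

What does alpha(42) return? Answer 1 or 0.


alpha(42) = beta(41)
beta(41) = alpha(40)
alpha(40) = beta(39)
beta(39) = alpha(38)
alpha(38) = beta(37)
beta(37) = alpha(36)
alpha(36) = beta(35)
beta(35) = alpha(34)
alpha(34) = beta(33)
beta(33) = alpha(32)
alpha(32) = beta(31)
beta(31) = alpha(30)
alpha(30) = beta(29)
beta(29) = alpha(28)
alpha(28) = beta(27)
beta(27) = alpha(26)
alpha(26) = beta(25)
beta(25) = alpha(24)
alpha(24) = beta(23)
beta(23) = alpha(22)
alpha(22) = beta(21)
beta(21) = alpha(20)
alpha(20) = beta(19)
beta(19) = alpha(18)
alpha(18) = beta(17)
beta(17) = alpha(16)
alpha(16) = beta(15)
beta(15) = alpha(14)
alpha(14) = beta(13)
beta(13) = alpha(12)
alpha(12) = beta(11)
beta(11) = alpha(10)
alpha(10) = beta(9)
beta(9) = alpha(8)
alpha(8) = beta(7)
beta(7) = alpha(6)
alpha(6) = beta(5)
beta(5) = alpha(4)
alpha(4) = beta(3)
beta(3) = alpha(2)
alpha(2) = beta(1)
beta(1) = alpha(0)
alpha(0) = 1  (base case)
Result: 1

1


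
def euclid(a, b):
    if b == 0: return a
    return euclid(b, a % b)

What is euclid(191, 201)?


euclid(191, 201) = euclid(201, 191)
euclid(201, 191) = euclid(191, 10)
euclid(191, 10) = euclid(10, 1)
euclid(10, 1) = euclid(1, 0)
euclid(1, 0) = 1  (base case)

1


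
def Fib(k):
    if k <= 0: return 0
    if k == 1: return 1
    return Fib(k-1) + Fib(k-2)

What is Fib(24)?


Computing Fib(24) bottom-up:
Fib(0) = 0
Fib(1) = 1
Fib(2) = Fib(1) + Fib(0) = 1 + 0 = 1
Fib(3) = Fib(2) + Fib(1) = 1 + 1 = 2
Fib(4) = Fib(3) + Fib(2) = 2 + 1 = 3
Fib(5) = Fib(4) + Fib(3) = 3 + 2 = 5
Fib(6) = Fib(5) + Fib(4) = 5 + 3 = 8
Fib(7) = Fib(6) + Fib(5) = 8 + 5 = 13
Fib(8) = Fib(7) + Fib(6) = 13 + 8 = 21
Fib(9) = Fib(8) + Fib(7) = 21 + 13 = 34
Fib(10) = Fib(9) + Fib(8) = 34 + 21 = 55
Fib(11) = Fib(10) + Fib(9) = 55 + 34 = 89
Fib(12) = Fib(11) + Fib(10) = 89 + 55 = 144
Fib(13) = Fib(12) + Fib(11) = 144 + 89 = 233
Fib(14) = Fib(13) + Fib(12) = 233 + 144 = 377
Fib(15) = Fib(14) + Fib(13) = 377 + 233 = 610
Fib(16) = Fib(15) + Fib(14) = 610 + 377 = 987
Fib(17) = Fib(16) + Fib(15) = 987 + 610 = 1597
Fib(18) = Fib(17) + Fib(16) = 1597 + 987 = 2584
Fib(19) = Fib(18) + Fib(17) = 2584 + 1597 = 4181
Fib(20) = Fib(19) + Fib(18) = 4181 + 2584 = 6765
Fib(21) = Fib(20) + Fib(19) = 6765 + 4181 = 10946
Fib(22) = Fib(21) + Fib(20) = 10946 + 6765 = 17711
Fib(23) = Fib(22) + Fib(21) = 17711 + 10946 = 28657
Fib(24) = Fib(23) + Fib(22) = 28657 + 17711 = 46368

46368


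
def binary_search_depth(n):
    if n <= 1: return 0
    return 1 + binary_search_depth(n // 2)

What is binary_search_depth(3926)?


3926 / 2 = 1963
1963 / 2 = 981
981 / 2 = 490
490 / 2 = 245
245 / 2 = 122
122 / 2 = 61
61 / 2 = 30
30 / 2 = 15
15 / 2 = 7
7 / 2 = 3
3 / 2 = 1
Reached 1 after 11 halvings

11


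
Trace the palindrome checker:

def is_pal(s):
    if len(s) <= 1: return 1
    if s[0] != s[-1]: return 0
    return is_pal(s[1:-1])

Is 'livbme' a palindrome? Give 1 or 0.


is_pal('livbme'): s[0]='l' != s[-1]='e' -> return 0
Result: 0 (not a palindrome)

0


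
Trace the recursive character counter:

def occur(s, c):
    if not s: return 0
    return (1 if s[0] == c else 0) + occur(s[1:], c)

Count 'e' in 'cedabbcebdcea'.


s[0]='c' != 'e' -> 0
s[0]='e' == 'e' -> 1
s[0]='d' != 'e' -> 0
s[0]='a' != 'e' -> 0
s[0]='b' != 'e' -> 0
s[0]='b' != 'e' -> 0
s[0]='c' != 'e' -> 0
s[0]='e' == 'e' -> 1
s[0]='b' != 'e' -> 0
s[0]='d' != 'e' -> 0
s[0]='c' != 'e' -> 0
s[0]='e' == 'e' -> 1
s[0]='a' != 'e' -> 0
Sum: 0 + 1 + 0 + 0 + 0 + 0 + 0 + 1 + 0 + 0 + 0 + 1 + 0 = 3

3


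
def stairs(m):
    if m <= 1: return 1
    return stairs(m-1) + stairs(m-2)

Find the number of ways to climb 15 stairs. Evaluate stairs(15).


Building up from base cases:
stairs(0) = 1
stairs(1) = 1
stairs(2) = stairs(1) + stairs(0) = 1 + 1 = 2
stairs(3) = stairs(2) + stairs(1) = 2 + 1 = 3
stairs(4) = stairs(3) + stairs(2) = 3 + 2 = 5
stairs(5) = stairs(4) + stairs(3) = 5 + 3 = 8
stairs(6) = stairs(5) + stairs(4) = 8 + 5 = 13
stairs(7) = stairs(6) + stairs(5) = 13 + 8 = 21
stairs(8) = stairs(7) + stairs(6) = 21 + 13 = 34
stairs(9) = stairs(8) + stairs(7) = 34 + 21 = 55
stairs(10) = stairs(9) + stairs(8) = 55 + 34 = 89
stairs(11) = stairs(10) + stairs(9) = 89 + 55 = 144
stairs(12) = stairs(11) + stairs(10) = 144 + 89 = 233
stairs(13) = stairs(12) + stairs(11) = 233 + 144 = 377
stairs(14) = stairs(13) + stairs(12) = 377 + 233 = 610
stairs(15) = stairs(14) + stairs(13) = 610 + 377 = 987

987


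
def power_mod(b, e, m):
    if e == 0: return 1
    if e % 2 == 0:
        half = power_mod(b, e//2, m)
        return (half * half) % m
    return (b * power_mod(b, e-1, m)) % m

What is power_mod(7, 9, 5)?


power_mod(7, 9, 5): e is odd, compute power_mod(7, 8, 5)
  power_mod(7, 8, 5): e is even, compute power_mod(7, 4, 5)
    power_mod(7, 4, 5): e is even, compute power_mod(7, 2, 5)
      power_mod(7, 2, 5): e is even, compute power_mod(7, 1, 5)
        power_mod(7, 1, 5): e is odd, compute power_mod(7, 0, 5)
          power_mod(7, 0, 5) = 1
        (7 * 1) % 5 = 2
      half=2, (2*2) % 5 = 4
    half=4, (4*4) % 5 = 1
  half=1, (1*1) % 5 = 1
(7 * 1) % 5 = 2

2


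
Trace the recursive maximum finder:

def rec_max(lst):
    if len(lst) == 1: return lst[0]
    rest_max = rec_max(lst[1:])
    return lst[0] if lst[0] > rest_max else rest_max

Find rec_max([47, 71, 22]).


rec_max([47, 71, 22]): compare 47 with rec_max([71, 22])
rec_max([71, 22]): compare 71 with rec_max([22])
rec_max([22]) = 22  (base case)
Compare 71 with 22 -> 71
Compare 47 with 71 -> 71

71


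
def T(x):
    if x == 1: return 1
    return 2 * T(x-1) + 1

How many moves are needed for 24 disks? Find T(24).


T(24) = 2 * T(23) + 1
T(23) = 2 * T(22) + 1
T(22) = 2 * T(21) + 1
T(21) = 2 * T(20) + 1
T(20) = 2 * T(19) + 1
T(19) = 2 * T(18) + 1
T(18) = 2 * T(17) + 1
T(17) = 2 * T(16) + 1
T(16) = 2 * T(15) + 1
T(15) = 2 * T(14) + 1
T(14) = 2 * T(13) + 1
T(13) = 2 * T(12) + 1
T(12) = 2 * T(11) + 1
T(11) = 2 * T(10) + 1
T(10) = 2 * T(9) + 1
T(9) = 2 * T(8) + 1
T(8) = 2 * T(7) + 1
T(7) = 2 * T(6) + 1
T(6) = 2 * T(5) + 1
T(5) = 2 * T(4) + 1
T(4) = 2 * T(3) + 1
T(3) = 2 * T(2) + 1
T(2) = 2 * T(1) + 1
T(1) = 1  (base case)
T(2) = 2 * 1 + 1 = 3
T(3) = 2 * 3 + 1 = 7
T(4) = 2 * 7 + 1 = 15
T(5) = 2 * 15 + 1 = 31
T(6) = 2 * 31 + 1 = 63
T(7) = 2 * 63 + 1 = 127
T(8) = 2 * 127 + 1 = 255
T(9) = 2 * 255 + 1 = 511
T(10) = 2 * 511 + 1 = 1023
T(11) = 2 * 1023 + 1 = 2047
T(12) = 2 * 2047 + 1 = 4095
T(13) = 2 * 4095 + 1 = 8191
T(14) = 2 * 8191 + 1 = 16383
T(15) = 2 * 16383 + 1 = 32767
T(16) = 2 * 32767 + 1 = 65535
T(17) = 2 * 65535 + 1 = 131071
T(18) = 2 * 131071 + 1 = 262143
T(19) = 2 * 262143 + 1 = 524287
T(20) = 2 * 524287 + 1 = 1048575
T(21) = 2 * 1048575 + 1 = 2097151
T(22) = 2 * 2097151 + 1 = 4194303
T(23) = 2 * 4194303 + 1 = 8388607
T(24) = 2 * 8388607 + 1 = 16777215

16777215


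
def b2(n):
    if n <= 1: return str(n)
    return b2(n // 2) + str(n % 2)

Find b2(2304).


b2(2304) = b2(1152) + '0'
b2(1152) = b2(576) + '0'
b2(576) = b2(288) + '0'
b2(288) = b2(144) + '0'
b2(144) = b2(72) + '0'
b2(72) = b2(36) + '0'
b2(36) = b2(18) + '0'
b2(18) = b2(9) + '0'
b2(9) = b2(4) + '1'
b2(4) = b2(2) + '0'
b2(2) = b2(1) + '0'
b2(1) = '1'  (base case)
Concatenating: '1' + '0' + '0' + '1' + '0' + '0' + '0' + '0' + '0' + '0' + '0' + '0' = '100100000000'

100100000000


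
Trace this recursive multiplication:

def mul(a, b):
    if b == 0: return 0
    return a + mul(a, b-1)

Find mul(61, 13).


mul(61, 13) = 61 + mul(61, 12)
mul(61, 12) = 61 + mul(61, 11)
mul(61, 11) = 61 + mul(61, 10)
mul(61, 10) = 61 + mul(61, 9)
mul(61, 9) = 61 + mul(61, 8)
mul(61, 8) = 61 + mul(61, 7)
mul(61, 7) = 61 + mul(61, 6)
mul(61, 6) = 61 + mul(61, 5)
mul(61, 5) = 61 + mul(61, 4)
mul(61, 4) = 61 + mul(61, 3)
mul(61, 3) = 61 + mul(61, 2)
mul(61, 2) = 61 + mul(61, 1)
mul(61, 1) = 61 + mul(61, 0)
mul(61, 0) = 0  (base case)
Total: 61 + 61 + 61 + 61 + 61 + 61 + 61 + 61 + 61 + 61 + 61 + 61 + 61 + 0 = 793

793


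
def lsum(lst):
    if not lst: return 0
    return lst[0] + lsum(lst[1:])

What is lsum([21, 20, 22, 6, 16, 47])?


lsum([21, 20, 22, 6, 16, 47]) = 21 + lsum([20, 22, 6, 16, 47])
lsum([20, 22, 6, 16, 47]) = 20 + lsum([22, 6, 16, 47])
lsum([22, 6, 16, 47]) = 22 + lsum([6, 16, 47])
lsum([6, 16, 47]) = 6 + lsum([16, 47])
lsum([16, 47]) = 16 + lsum([47])
lsum([47]) = 47 + lsum([])
lsum([]) = 0  (base case)
Total: 21 + 20 + 22 + 6 + 16 + 47 + 0 = 132

132


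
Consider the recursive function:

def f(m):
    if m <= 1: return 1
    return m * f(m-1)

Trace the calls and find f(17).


f(17)
= 17 * f(16)
= 17 * 16 * f(15)
= 17 * 16 * 15 * f(14)
= 17 * 16 * 15 * 14 * f(13)
= 17 * 16 * 15 * 14 * 13 * f(12)
= 17 * 16 * 15 * 14 * 13 * 12 * f(11)
= 17 * 16 * 15 * 14 * 13 * 12 * 11 * f(10)
= 17 * 16 * 15 * 14 * 13 * 12 * 11 * 10 * f(9)
= 17 * 16 * 15 * 14 * 13 * 12 * 11 * 10 * 9 * f(8)
= 17 * 16 * 15 * 14 * 13 * 12 * 11 * 10 * 9 * 8 * f(7)
= 17 * 16 * 15 * 14 * 13 * 12 * 11 * 10 * 9 * 8 * 7 * f(6)
= 17 * 16 * 15 * 14 * 13 * 12 * 11 * 10 * 9 * 8 * 7 * 6 * f(5)
= 17 * 16 * 15 * 14 * 13 * 12 * 11 * 10 * 9 * 8 * 7 * 6 * 5 * f(4)
= 17 * 16 * 15 * 14 * 13 * 12 * 11 * 10 * 9 * 8 * 7 * 6 * 5 * 4 * f(3)
= 17 * 16 * 15 * 14 * 13 * 12 * 11 * 10 * 9 * 8 * 7 * 6 * 5 * 4 * 3 * f(2)
= 17 * 16 * 15 * 14 * 13 * 12 * 11 * 10 * 9 * 8 * 7 * 6 * 5 * 4 * 3 * 2 * f(1)
= 17 * 16 * 15 * 14 * 13 * 12 * 11 * 10 * 9 * 8 * 7 * 6 * 5 * 4 * 3 * 2 * 1
= 355687428096000

355687428096000


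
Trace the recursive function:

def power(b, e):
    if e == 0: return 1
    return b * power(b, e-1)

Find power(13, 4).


power(13, 4)
= 13 * power(13, 3)
= 13 * 13 * power(13, 2)
= 13 * 13 * 13 * power(13, 1)
= 13 * 13 * 13 * 13 * power(13, 0)
= 13 * 13 * 13 * 13 * 1
= 28561

28561


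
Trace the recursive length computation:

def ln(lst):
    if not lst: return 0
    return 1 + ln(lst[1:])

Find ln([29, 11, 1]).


ln([29, 11, 1]) = 1 + ln([11, 1])
ln([11, 1]) = 1 + ln([1])
ln([1]) = 1 + ln([])
ln([]) = 0  (base case)
Unwinding: 1 + 1 + 1 + 0 = 3

3


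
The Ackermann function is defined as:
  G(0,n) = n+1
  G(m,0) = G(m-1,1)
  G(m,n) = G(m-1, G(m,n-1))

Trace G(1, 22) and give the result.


G(1, 22) = G(0, G(1, 21))
  G(1, 21) = G(0, G(1, 20))
    G(1, 20) = G(0, G(1, 19))
      G(1, 19) = G(0, G(1, 18))
        G(1, 18) = G(0, G(1, 17))
          G(1, 17) = G(0, G(1, 16))
          G(1, 16) = G(0, G(1, 15))
          G(1, 15) = G(0, G(1, 14))
          G(1, 14) = G(0, G(1, 13))
          G(1, 13) = G(0, G(1, 12))
          G(1, 12) = G(0, G(1, 11))
          G(1, 11) = G(0, G(1, 10))
          G(1, 10) = G(0, G(1, 9))
          G(1, 9) = G(0, G(1, 8))
          G(1, 8) = G(0, G(1, 7))
          G(1, 7) = G(0, G(1, 6))
          G(1, 6) = G(0, G(1, 5))
          G(1, 5) = G(0, G(1, 4))
          G(1, 4) = G(0, G(1, 3))
          G(1, 3) = G(0, G(1, 2))
          G(1, 2) = G(0, G(1, 1))
          G(1, 1) = G(0, G(1, 0))
          G(1, 0) = G(0, 1)
          G(0, 1) = 2
            = G(0, 2)
... (trace truncated)
Result: G(1, 22) = 24

24


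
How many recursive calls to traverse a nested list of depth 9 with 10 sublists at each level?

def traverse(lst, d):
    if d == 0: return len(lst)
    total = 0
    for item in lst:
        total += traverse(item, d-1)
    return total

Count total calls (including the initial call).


At depth 0 (root): 1 call
At depth 1: each of 1 parents calls traverse on 10 children = 10 calls
At depth 2: each of 10 parents calls traverse on 10 children = 100 calls
At depth 3: each of 100 parents calls traverse on 10 children = 1000 calls
At depth 4: each of 1000 parents calls traverse on 10 children = 10000 calls
At depth 5: each of 10000 parents calls traverse on 10 children = 100000 calls
At depth 6: each of 100000 parents calls traverse on 10 children = 1000000 calls
At depth 7: each of 1000000 parents calls traverse on 10 children = 10000000 calls
At depth 8: each of 10000000 parents calls traverse on 10 children = 100000000 calls
At depth 9: each of 100000000 parents calls traverse on 10 children = 1000000000 calls
Total: 1 + 10 + 100 + 1000 + 10000 + 100000 + 1000000 + 10000000 + 100000000 + 1000000000 = 1111111111

1111111111


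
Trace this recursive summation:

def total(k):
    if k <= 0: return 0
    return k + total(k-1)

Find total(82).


total(82)
= 82 + 81 + 80 + 79 + 78 + 77 + 76 + 75 + 74 + 73 + 72 + 71 + 70 + 69 + 68 + 67 + 66 + 65 + 64 + 63 + 62 + 61 + 60 + 59 + 58 + 57 + 56 + 55 + 54 + 53 + 52 + 51 + 50 + 49 + 48 + 47 + 46 + 45 + 44 + 43 + 42 + 41 + 40 + 39 + 38 + 37 + 36 + 35 + 34 + 33 + 32 + 31 + 30 + 29 + 28 + 27 + 26 + 25 + 24 + 23 + 22 + 21 + 20 + 19 + 18 + 17 + 16 + 15 + 14 + 13 + 12 + 11 + 10 + 9 + 8 + 7 + 6 + 5 + 4 + 3 + 2 + 1 + total(0)
= 82 + 81 + 80 + 79 + 78 + 77 + 76 + 75 + 74 + 73 + 72 + 71 + 70 + 69 + 68 + 67 + 66 + 65 + 64 + 63 + 62 + 61 + 60 + 59 + 58 + 57 + 56 + 55 + 54 + 53 + 52 + 51 + 50 + 49 + 48 + 47 + 46 + 45 + 44 + 43 + 42 + 41 + 40 + 39 + 38 + 37 + 36 + 35 + 34 + 33 + 32 + 31 + 30 + 29 + 28 + 27 + 26 + 25 + 24 + 23 + 22 + 21 + 20 + 19 + 18 + 17 + 16 + 15 + 14 + 13 + 12 + 11 + 10 + 9 + 8 + 7 + 6 + 5 + 4 + 3 + 2 + 1 + 0
= 3403

3403


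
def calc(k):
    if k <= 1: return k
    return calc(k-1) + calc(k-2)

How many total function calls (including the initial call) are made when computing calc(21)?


Let C(n) = total calls for calc(n)
C(0) = 1, C(1) = 1
C(2) = 1 + C(1) + C(0) = 1 + 1 + 1 = 3
C(3) = 1 + C(2) + C(1) = 1 + 3 + 1 = 5
C(4) = 1 + C(3) + C(2) = 1 + 5 + 3 = 9
C(5) = 1 + C(4) + C(3) = 1 + 9 + 5 = 15
C(6) = 1 + C(5) + C(4) = 1 + 15 + 9 = 25
C(7) = 1 + C(6) + C(5) = 1 + 25 + 15 = 41
C(8) = 1 + C(7) + C(6) = 1 + 41 + 25 = 67
C(9) = 1 + C(8) + C(7) = 1 + 67 + 41 = 109
C(10) = 1 + C(9) + C(8) = 1 + 109 + 67 = 177
C(11) = 1 + C(10) + C(9) = 1 + 177 + 109 = 287
C(12) = 1 + C(11) + C(10) = 1 + 287 + 177 = 465
C(13) = 1 + C(12) + C(11) = 1 + 465 + 287 = 753
C(14) = 1 + C(13) + C(12) = 1 + 753 + 465 = 1219
C(15) = 1 + C(14) + C(13) = 1 + 1219 + 753 = 1973
C(16) = 1 + C(15) + C(14) = 1 + 1973 + 1219 = 3193
C(17) = 1 + C(16) + C(15) = 1 + 3193 + 1973 = 5167
C(18) = 1 + C(17) + C(16) = 1 + 5167 + 3193 = 8361
C(19) = 1 + C(18) + C(17) = 1 + 8361 + 5167 = 13529
C(20) = 1 + C(19) + C(18) = 1 + 13529 + 8361 = 21891
C(21) = 1 + C(20) + C(19) = 1 + 21891 + 13529 = 35421

35421


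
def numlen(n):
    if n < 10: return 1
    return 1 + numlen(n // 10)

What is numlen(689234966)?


numlen(689234966) = 1 + numlen(68923496)
numlen(68923496) = 1 + numlen(6892349)
numlen(6892349) = 1 + numlen(689234)
numlen(689234) = 1 + numlen(68923)
numlen(68923) = 1 + numlen(6892)
numlen(6892) = 1 + numlen(689)
numlen(689) = 1 + numlen(68)
numlen(68) = 1 + numlen(6)
numlen(6) = 1  (base case: 6 < 10)
Unwinding: 1 + 1 + 1 + 1 + 1 + 1 + 1 + 1 + 1 = 9

9


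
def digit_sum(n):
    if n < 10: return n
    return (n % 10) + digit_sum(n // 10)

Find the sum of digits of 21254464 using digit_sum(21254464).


digit_sum(21254464) = 4 + digit_sum(2125446)
digit_sum(2125446) = 6 + digit_sum(212544)
digit_sum(212544) = 4 + digit_sum(21254)
digit_sum(21254) = 4 + digit_sum(2125)
digit_sum(2125) = 5 + digit_sum(212)
digit_sum(212) = 2 + digit_sum(21)
digit_sum(21) = 1 + digit_sum(2)
digit_sum(2) = 2  (base case)
Total: 4 + 6 + 4 + 4 + 5 + 2 + 1 + 2 = 28

28


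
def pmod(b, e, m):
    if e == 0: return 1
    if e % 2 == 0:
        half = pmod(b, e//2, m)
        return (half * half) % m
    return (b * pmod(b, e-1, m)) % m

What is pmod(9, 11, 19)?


pmod(9, 11, 19): e is odd, compute pmod(9, 10, 19)
  pmod(9, 10, 19): e is even, compute pmod(9, 5, 19)
    pmod(9, 5, 19): e is odd, compute pmod(9, 4, 19)
      pmod(9, 4, 19): e is even, compute pmod(9, 2, 19)
        pmod(9, 2, 19): e is even, compute pmod(9, 1, 19)
          pmod(9, 1, 19): e is odd, compute pmod(9, 0, 19)
          pmod(9, 0, 19) = 1
          (9 * 1) % 19 = 9
        half=9, (9*9) % 19 = 5
      half=5, (5*5) % 19 = 6
    (9 * 6) % 19 = 16
  half=16, (16*16) % 19 = 9
(9 * 9) % 19 = 5

5


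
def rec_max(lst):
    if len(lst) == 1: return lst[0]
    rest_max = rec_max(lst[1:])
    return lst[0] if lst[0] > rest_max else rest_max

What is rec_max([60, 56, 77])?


rec_max([60, 56, 77]): compare 60 with rec_max([56, 77])
rec_max([56, 77]): compare 56 with rec_max([77])
rec_max([77]) = 77  (base case)
Compare 56 with 77 -> 77
Compare 60 with 77 -> 77

77


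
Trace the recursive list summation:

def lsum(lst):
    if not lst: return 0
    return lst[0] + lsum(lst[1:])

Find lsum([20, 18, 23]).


lsum([20, 18, 23]) = 20 + lsum([18, 23])
lsum([18, 23]) = 18 + lsum([23])
lsum([23]) = 23 + lsum([])
lsum([]) = 0  (base case)
Total: 20 + 18 + 23 + 0 = 61

61


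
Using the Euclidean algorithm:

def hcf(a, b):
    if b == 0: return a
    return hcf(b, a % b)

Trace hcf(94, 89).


hcf(94, 89) = hcf(89, 5)
hcf(89, 5) = hcf(5, 4)
hcf(5, 4) = hcf(4, 1)
hcf(4, 1) = hcf(1, 0)
hcf(1, 0) = 1  (base case)

1


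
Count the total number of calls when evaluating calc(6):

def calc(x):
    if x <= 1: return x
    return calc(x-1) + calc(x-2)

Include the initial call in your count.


Let C(n) = total calls for calc(n)
C(0) = 1, C(1) = 1
C(2) = 1 + C(1) + C(0) = 1 + 1 + 1 = 3
C(3) = 1 + C(2) + C(1) = 1 + 3 + 1 = 5
C(4) = 1 + C(3) + C(2) = 1 + 5 + 3 = 9
C(5) = 1 + C(4) + C(3) = 1 + 9 + 5 = 15
C(6) = 1 + C(5) + C(4) = 1 + 15 + 9 = 25

25


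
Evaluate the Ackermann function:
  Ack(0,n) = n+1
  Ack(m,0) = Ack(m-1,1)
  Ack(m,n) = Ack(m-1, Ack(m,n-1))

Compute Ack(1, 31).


Ack(1, 31) = Ack(0, Ack(1, 30))
  Ack(1, 30) = Ack(0, Ack(1, 29))
    Ack(1, 29) = Ack(0, Ack(1, 28))
      Ack(1, 28) = Ack(0, Ack(1, 27))
        Ack(1, 27) = Ack(0, Ack(1, 26))
          Ack(1, 26) = Ack(0, Ack(1, 25))
          Ack(1, 25) = Ack(0, Ack(1, 24))
          Ack(1, 24) = Ack(0, Ack(1, 23))
          Ack(1, 23) = Ack(0, Ack(1, 22))
          Ack(1, 22) = Ack(0, Ack(1, 21))
          Ack(1, 21) = Ack(0, Ack(1, 20))
          Ack(1, 20) = Ack(0, Ack(1, 19))
          Ack(1, 19) = Ack(0, Ack(1, 18))
          Ack(1, 18) = Ack(0, Ack(1, 17))
          Ack(1, 17) = Ack(0, Ack(1, 16))
          Ack(1, 16) = Ack(0, Ack(1, 15))
          Ack(1, 15) = Ack(0, Ack(1, 14))
          Ack(1, 14) = Ack(0, Ack(1, 13))
          Ack(1, 13) = Ack(0, Ack(1, 12))
          Ack(1, 12) = Ack(0, Ack(1, 11))
          Ack(1, 11) = Ack(0, Ack(1, 10))
          Ack(1, 10) = Ack(0, Ack(1, 9))
          Ack(1, 9) = Ack(0, Ack(1, 8))
          Ack(1, 8) = Ack(0, Ack(1, 7))
          Ack(1, 7) = Ack(0, Ack(1, 6))
... (trace truncated)
Result: Ack(1, 31) = 33

33


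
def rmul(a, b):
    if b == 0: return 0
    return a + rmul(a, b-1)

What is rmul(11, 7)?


rmul(11, 7) = 11 + rmul(11, 6)
rmul(11, 6) = 11 + rmul(11, 5)
rmul(11, 5) = 11 + rmul(11, 4)
rmul(11, 4) = 11 + rmul(11, 3)
rmul(11, 3) = 11 + rmul(11, 2)
rmul(11, 2) = 11 + rmul(11, 1)
rmul(11, 1) = 11 + rmul(11, 0)
rmul(11, 0) = 0  (base case)
Total: 11 + 11 + 11 + 11 + 11 + 11 + 11 + 0 = 77

77


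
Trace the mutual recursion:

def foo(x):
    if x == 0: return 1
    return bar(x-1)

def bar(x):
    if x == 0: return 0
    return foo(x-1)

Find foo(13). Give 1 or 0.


foo(13) = bar(12)
bar(12) = foo(11)
foo(11) = bar(10)
bar(10) = foo(9)
foo(9) = bar(8)
bar(8) = foo(7)
foo(7) = bar(6)
bar(6) = foo(5)
foo(5) = bar(4)
bar(4) = foo(3)
foo(3) = bar(2)
bar(2) = foo(1)
foo(1) = bar(0)
bar(0) = 0  (base case)
Result: 0

0


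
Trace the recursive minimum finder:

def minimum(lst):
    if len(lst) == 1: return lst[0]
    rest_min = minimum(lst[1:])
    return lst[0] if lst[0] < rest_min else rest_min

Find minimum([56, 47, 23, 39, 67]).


minimum([56, 47, 23, 39, 67]): compare 56 with minimum([47, 23, 39, 67])
minimum([47, 23, 39, 67]): compare 47 with minimum([23, 39, 67])
minimum([23, 39, 67]): compare 23 with minimum([39, 67])
minimum([39, 67]): compare 39 with minimum([67])
minimum([67]) = 67  (base case)
Compare 39 with 67 -> 39
Compare 23 with 39 -> 23
Compare 47 with 23 -> 23
Compare 56 with 23 -> 23

23


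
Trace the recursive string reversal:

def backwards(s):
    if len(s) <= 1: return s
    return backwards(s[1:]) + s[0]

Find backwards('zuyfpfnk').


backwards('zuyfpfnk') = backwards('uyfpfnk') + 'z'
backwards('uyfpfnk') = backwards('yfpfnk') + 'u'
backwards('yfpfnk') = backwards('fpfnk') + 'y'
backwards('fpfnk') = backwards('pfnk') + 'f'
backwards('pfnk') = backwards('fnk') + 'p'
backwards('fnk') = backwards('nk') + 'f'
backwards('nk') = backwards('k') + 'n'
backwards('k') = 'k'  (base case)
Concatenating: 'k' + 'n' + 'f' + 'p' + 'f' + 'y' + 'u' + 'z' = 'knfpfyuz'

knfpfyuz


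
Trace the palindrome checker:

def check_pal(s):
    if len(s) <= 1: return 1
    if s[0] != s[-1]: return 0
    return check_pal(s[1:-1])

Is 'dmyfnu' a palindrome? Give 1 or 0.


check_pal('dmyfnu'): s[0]='d' != s[-1]='u' -> return 0
Result: 0 (not a palindrome)

0


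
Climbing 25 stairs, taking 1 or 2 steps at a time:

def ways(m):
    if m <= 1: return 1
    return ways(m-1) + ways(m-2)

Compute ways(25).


Building up from base cases:
ways(0) = 1
ways(1) = 1
ways(2) = ways(1) + ways(0) = 1 + 1 = 2
ways(3) = ways(2) + ways(1) = 2 + 1 = 3
ways(4) = ways(3) + ways(2) = 3 + 2 = 5
ways(5) = ways(4) + ways(3) = 5 + 3 = 8
ways(6) = ways(5) + ways(4) = 8 + 5 = 13
ways(7) = ways(6) + ways(5) = 13 + 8 = 21
ways(8) = ways(7) + ways(6) = 21 + 13 = 34
ways(9) = ways(8) + ways(7) = 34 + 21 = 55
ways(10) = ways(9) + ways(8) = 55 + 34 = 89
ways(11) = ways(10) + ways(9) = 89 + 55 = 144
ways(12) = ways(11) + ways(10) = 144 + 89 = 233
ways(13) = ways(12) + ways(11) = 233 + 144 = 377
ways(14) = ways(13) + ways(12) = 377 + 233 = 610
ways(15) = ways(14) + ways(13) = 610 + 377 = 987
ways(16) = ways(15) + ways(14) = 987 + 610 = 1597
ways(17) = ways(16) + ways(15) = 1597 + 987 = 2584
ways(18) = ways(17) + ways(16) = 2584 + 1597 = 4181
ways(19) = ways(18) + ways(17) = 4181 + 2584 = 6765
ways(20) = ways(19) + ways(18) = 6765 + 4181 = 10946
ways(21) = ways(20) + ways(19) = 10946 + 6765 = 17711
ways(22) = ways(21) + ways(20) = 17711 + 10946 = 28657
ways(23) = ways(22) + ways(21) = 28657 + 17711 = 46368
ways(24) = ways(23) + ways(22) = 46368 + 28657 = 75025
ways(25) = ways(24) + ways(23) = 75025 + 46368 = 121393

121393


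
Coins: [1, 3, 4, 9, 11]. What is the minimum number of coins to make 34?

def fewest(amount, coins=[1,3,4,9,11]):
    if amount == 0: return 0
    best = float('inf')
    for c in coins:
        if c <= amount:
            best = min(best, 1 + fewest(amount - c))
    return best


Building up with DP:
fewest(0) = 0
fewest(1) = min(1+fewest(0)=1+0=1) = 1
fewest(2) = min(1+fewest(1)=1+1=2) = 2
fewest(3) = min(1+fewest(2)=1+2=3, 1+fewest(0)=1+0=1) = 1
fewest(4) = min(1+fewest(3)=1+1=2, 1+fewest(1)=1+1=2, 1+fewest(0)=1+0=1) = 1
fewest(5) = min(1+fewest(4)=1+1=2, 1+fewest(2)=1+2=3, 1+fewest(1)=1+1=2) = 2
fewest(6) = min(1+fewest(5)=1+2=3, 1+fewest(3)=1+1=2, 1+fewest(2)=1+2=3) = 2
fewest(7) = min(1+fewest(6)=1+2=3, 1+fewest(4)=1+1=2, 1+fewest(3)=1+1=2) = 2
fewest(8) = min(1+fewest(7)=1+2=3, 1+fewest(5)=1+2=3, 1+fewest(4)=1+1=2) = 2
fewest(9) = min(1+fewest(8)=1+2=3, 1+fewest(6)=1+2=3, 1+fewest(5)=1+2=3, 1+fewest(0)=1+0=1) = 1
fewest(10) = min(1+fewest(9)=1+1=2, 1+fewest(7)=1+2=3, 1+fewest(6)=1+2=3, 1+fewest(1)=1+1=2) = 2
fewest(11) = min(1+fewest(10)=1+2=3, 1+fewest(8)=1+2=3, 1+fewest(7)=1+2=3, 1+fewest(2)=1+2=3, 1+fewest(0)=1+0=1) = 1
fewest(12) = min(1+fewest(11)=1+1=2, 1+fewest(9)=1+1=2, 1+fewest(8)=1+2=3, 1+fewest(3)=1+1=2, 1+fewest(1)=1+1=2) = 2
fewest(13) = min(1+fewest(12)=1+2=3, 1+fewest(10)=1+2=3, 1+fewest(9)=1+1=2, 1+fewest(4)=1+1=2, 1+fewest(2)=1+2=3) = 2
fewest(14) = min(1+fewest(13)=1+2=3, 1+fewest(11)=1+1=2, 1+fewest(10)=1+2=3, 1+fewest(5)=1+2=3, 1+fewest(3)=1+1=2) = 2
fewest(15) = min(1+fewest(14)=1+2=3, 1+fewest(12)=1+2=3, 1+fewest(11)=1+1=2, 1+fewest(6)=1+2=3, 1+fewest(4)=1+1=2) = 2
fewest(16) = min(1+fewest(15)=1+2=3, 1+fewest(13)=1+2=3, 1+fewest(12)=1+2=3, 1+fewest(7)=1+2=3, 1+fewest(5)=1+2=3) = 3
fewest(17) = min(1+fewest(16)=1+3=4, 1+fewest(14)=1+2=3, 1+fewest(13)=1+2=3, 1+fewest(8)=1+2=3, 1+fewest(6)=1+2=3) = 3
fewest(18) = min(1+fewest(17)=1+3=4, 1+fewest(15)=1+2=3, 1+fewest(14)=1+2=3, 1+fewest(9)=1+1=2, 1+fewest(7)=1+2=3) = 2
fewest(19) = min(1+fewest(18)=1+2=3, 1+fewest(16)=1+3=4, 1+fewest(15)=1+2=3, 1+fewest(10)=1+2=3, 1+fewest(8)=1+2=3) = 3
fewest(20) = min(1+fewest(19)=1+3=4, 1+fewest(17)=1+3=4, 1+fewest(16)=1+3=4, 1+fewest(11)=1+1=2, 1+fewest(9)=1+1=2) = 2
fewest(21) = min(1+fewest(20)=1+2=3, 1+fewest(18)=1+2=3, 1+fewest(17)=1+3=4, 1+fewest(12)=1+2=3, 1+fewest(10)=1+2=3) = 3
fewest(22) = min(1+fewest(21)=1+3=4, 1+fewest(19)=1+3=4, 1+fewest(18)=1+2=3, 1+fewest(13)=1+2=3, 1+fewest(11)=1+1=2) = 2
fewest(23) = min(1+fewest(22)=1+2=3, 1+fewest(20)=1+2=3, 1+fewest(19)=1+3=4, 1+fewest(14)=1+2=3, 1+fewest(12)=1+2=3) = 3
fewest(24) = min(1+fewest(23)=1+3=4, 1+fewest(21)=1+3=4, 1+fewest(20)=1+2=3, 1+fewest(15)=1+2=3, 1+fewest(13)=1+2=3) = 3
fewest(25) = min(1+fewest(24)=1+3=4, 1+fewest(22)=1+2=3, 1+fewest(21)=1+3=4, 1+fewest(16)=1+3=4, 1+fewest(14)=1+2=3) = 3
fewest(26) = min(1+fewest(25)=1+3=4, 1+fewest(23)=1+3=4, 1+fewest(22)=1+2=3, 1+fewest(17)=1+3=4, 1+fewest(15)=1+2=3) = 3
fewest(27) = min(1+fewest(26)=1+3=4, 1+fewest(24)=1+3=4, 1+fewest(23)=1+3=4, 1+fewest(18)=1+2=3, 1+fewest(16)=1+3=4) = 3
fewest(28) = min(1+fewest(27)=1+3=4, 1+fewest(25)=1+3=4, 1+fewest(24)=1+3=4, 1+fewest(19)=1+3=4, 1+fewest(17)=1+3=4) = 4
fewest(29) = min(1+fewest(28)=1+4=5, 1+fewest(26)=1+3=4, 1+fewest(25)=1+3=4, 1+fewest(20)=1+2=3, 1+fewest(18)=1+2=3) = 3
fewest(30) = min(1+fewest(29)=1+3=4, 1+fewest(27)=1+3=4, 1+fewest(26)=1+3=4, 1+fewest(21)=1+3=4, 1+fewest(19)=1+3=4) = 4
fewest(31) = min(1+fewest(30)=1+4=5, 1+fewest(28)=1+4=5, 1+fewest(27)=1+3=4, 1+fewest(22)=1+2=3, 1+fewest(20)=1+2=3) = 3
fewest(32) = min(1+fewest(31)=1+3=4, 1+fewest(29)=1+3=4, 1+fewest(28)=1+4=5, 1+fewest(23)=1+3=4, 1+fewest(21)=1+3=4) = 4
fewest(33) = min(1+fewest(32)=1+4=5, 1+fewest(30)=1+4=5, 1+fewest(29)=1+3=4, 1+fewest(24)=1+3=4, 1+fewest(22)=1+2=3) = 3
fewest(34) = min(1+fewest(33)=1+3=4, 1+fewest(31)=1+3=4, 1+fewest(30)=1+4=5, 1+fewest(25)=1+3=4, 1+fewest(23)=1+3=4) = 4

4
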